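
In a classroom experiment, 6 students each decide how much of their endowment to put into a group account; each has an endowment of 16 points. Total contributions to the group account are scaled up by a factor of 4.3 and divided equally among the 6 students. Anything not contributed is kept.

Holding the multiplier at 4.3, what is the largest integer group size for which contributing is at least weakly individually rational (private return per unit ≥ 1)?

4

Private return per unit is 4.3/(group size), which is ≥ 1 whenever the group size is ≤ 4.3.
The largest such integer is 4.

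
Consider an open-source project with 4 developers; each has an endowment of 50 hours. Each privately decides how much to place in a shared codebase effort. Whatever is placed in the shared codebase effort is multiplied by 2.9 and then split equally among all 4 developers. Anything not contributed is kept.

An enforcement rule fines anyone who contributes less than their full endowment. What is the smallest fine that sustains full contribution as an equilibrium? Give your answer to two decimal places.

13.75 hours

Given the others contribute fully, the best deviation is to contribute 0 (any partial contribution still incurs the fine and gives up units whose private return 0.7250 is below 1).
Deviating from 50 to 0 saves 50 hours but forfeits the deviator's share of the drop in the shared codebase effort: 2.9/4 × 50 = 36.25.
So the deviation gain is 50 − 36.25 = 13.75, and the fine must be at least 13.75 hours to wipe it out.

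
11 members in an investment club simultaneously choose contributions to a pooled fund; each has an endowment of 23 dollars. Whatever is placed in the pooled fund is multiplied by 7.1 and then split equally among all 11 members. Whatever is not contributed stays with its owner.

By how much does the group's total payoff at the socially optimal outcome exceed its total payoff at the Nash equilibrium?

Each contributed unit returns 7.1/11 = 0.6455 to its contributor — below 1 — so contributing 0 is dominant for every player. At the Nash equilibrium everyone keeps their 23, and the group total is 11 × 23 = 253.
Each contributed unit returns 7.100 to the group as a whole (0.6455 to each of 11 players), which exceeds 1, so the social optimum is full contribution: group total = 7.100 × 253 = 1796.30.
Efficiency loss = 1796.30 − 253 = 1543.30.

1543.30 dollars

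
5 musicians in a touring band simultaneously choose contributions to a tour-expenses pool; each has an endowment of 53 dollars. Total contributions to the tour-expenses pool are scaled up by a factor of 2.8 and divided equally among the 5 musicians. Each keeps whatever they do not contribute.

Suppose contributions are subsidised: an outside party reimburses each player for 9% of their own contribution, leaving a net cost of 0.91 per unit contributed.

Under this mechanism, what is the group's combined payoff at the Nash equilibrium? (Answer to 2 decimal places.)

265.00 dollars

With the mechanism, a contributed unit returns (2.8/5) / 0.91 = 0.6154 per unit of net cost — still below 1 — so contributing 0 remains dominant for every player.
Everyone keeps their endowment and the group total is 5 × 53 = 265.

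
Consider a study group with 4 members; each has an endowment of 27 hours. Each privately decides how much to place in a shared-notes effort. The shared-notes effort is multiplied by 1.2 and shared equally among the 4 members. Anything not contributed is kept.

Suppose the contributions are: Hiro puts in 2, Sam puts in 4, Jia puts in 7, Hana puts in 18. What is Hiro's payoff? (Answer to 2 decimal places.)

34.30 hours

Total contributed: 2 + 4 + 7 + 18 = 31.
Each receives 1.2 × 31 / 4 = 9.30 from the shared-notes effort.
Hiro keeps 27 − 2 = 25, so Hiro's payoff is 25 + 9.30 = 34.30.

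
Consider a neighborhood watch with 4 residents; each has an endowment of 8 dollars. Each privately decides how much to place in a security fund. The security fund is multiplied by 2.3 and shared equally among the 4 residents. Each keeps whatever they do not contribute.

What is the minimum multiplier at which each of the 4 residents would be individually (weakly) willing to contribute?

A contributed unit returns (multiplier)/4 to its contributor.
This reaches 1 exactly when the multiplier is 4.

4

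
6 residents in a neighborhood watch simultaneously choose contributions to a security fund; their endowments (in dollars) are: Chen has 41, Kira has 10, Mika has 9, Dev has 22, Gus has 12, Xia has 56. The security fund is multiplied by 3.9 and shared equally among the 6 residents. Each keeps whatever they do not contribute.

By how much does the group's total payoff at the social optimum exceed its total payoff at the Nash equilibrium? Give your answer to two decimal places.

435.00 dollars

The private return per contributed unit is 3.9/6 = 0.6500 < 1 for every player regardless of endowment, so the Nash equilibrium is zero contribution and the group total is Σ E_j = 41 + 10 + 9 + 22 + 12 + 56 = 150.
Each contributed unit returns 3.900 to the group, so the social optimum is full contribution by everyone: group total = 3.900 × 150 = 585.00.
Efficiency loss = (3.900 − 1) × 150 = 435.00.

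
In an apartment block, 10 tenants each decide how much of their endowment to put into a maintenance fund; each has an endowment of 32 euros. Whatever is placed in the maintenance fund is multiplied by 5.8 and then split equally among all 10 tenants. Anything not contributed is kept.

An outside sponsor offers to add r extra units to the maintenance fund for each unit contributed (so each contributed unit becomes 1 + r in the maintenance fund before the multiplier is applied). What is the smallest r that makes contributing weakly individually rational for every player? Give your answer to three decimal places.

0.724

With matching at rate r, one contributed unit becomes (1 + r) in the maintenance fund and returns 5.8 × (1 + r) / 10 to the contributor.
Setting this equal to 1: 1 + r = 10/5.8 = 1.7241.
So the minimum matching rate is r = 1.7241 − 1 = 0.724.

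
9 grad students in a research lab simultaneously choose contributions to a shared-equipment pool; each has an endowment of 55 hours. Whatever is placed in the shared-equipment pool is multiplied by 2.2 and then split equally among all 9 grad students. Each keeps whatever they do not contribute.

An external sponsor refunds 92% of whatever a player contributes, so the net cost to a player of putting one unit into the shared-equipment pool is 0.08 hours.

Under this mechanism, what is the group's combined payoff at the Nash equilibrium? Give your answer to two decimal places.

With the mechanism, a contributed unit returns (2.2/9) / 0.08 = 3.0556 per unit of net cost to the contributor — now above 1 — so contributing fully is weakly dominant for every player.
So the Nash equilibrium is full contribution by all 9; the group earns 9 × (55 × 0.92 + 2.2 × 55) = 1544.40.

1544.40 hours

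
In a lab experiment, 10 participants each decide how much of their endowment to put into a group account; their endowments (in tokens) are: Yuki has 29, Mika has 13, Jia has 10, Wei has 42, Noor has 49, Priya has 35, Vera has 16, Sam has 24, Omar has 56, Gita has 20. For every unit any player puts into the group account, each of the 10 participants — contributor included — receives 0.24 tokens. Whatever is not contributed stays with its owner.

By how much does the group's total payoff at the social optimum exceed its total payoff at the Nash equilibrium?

411.60 tokens

The private return per contributed unit is 0.24 < 1 for everyone, so the Nash equilibrium is zero contribution and the group total is Σ E_j = 29 + 13 + 10 + 42 + 49 + 35 + 16 + 24 + 56 + 20 = 294.
Each contributed unit returns 2.400 to the group, so the social optimum is full contribution by everyone: group total = 2.400 × 294 = 705.60.
Efficiency loss = (2.400 − 1) × 294 = 411.60.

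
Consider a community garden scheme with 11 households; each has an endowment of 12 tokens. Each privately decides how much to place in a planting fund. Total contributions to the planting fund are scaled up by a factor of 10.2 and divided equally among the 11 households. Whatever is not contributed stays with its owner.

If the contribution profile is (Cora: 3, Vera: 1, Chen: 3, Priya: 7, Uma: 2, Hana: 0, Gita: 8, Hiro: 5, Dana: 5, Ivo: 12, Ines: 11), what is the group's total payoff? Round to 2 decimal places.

Total contributed: 3 + 1 + 3 + 7 + 2 + 0 + 8 + 5 + 5 + 12 + 11 = 57; total kept: 11 × 12 − 57 = 75.
The planting fund pays out 10.2 × 57 = 581.40 in aggregate.
Group total = 75 + 581.40 = 656.40.

656.40 tokens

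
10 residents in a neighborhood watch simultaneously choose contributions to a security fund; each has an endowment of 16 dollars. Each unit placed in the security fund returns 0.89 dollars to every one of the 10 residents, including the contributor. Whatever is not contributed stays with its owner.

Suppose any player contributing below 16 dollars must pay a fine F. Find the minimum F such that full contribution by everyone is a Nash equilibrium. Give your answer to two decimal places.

Given the others contribute fully, the best deviation is to contribute 0 (any partial contribution still incurs the fine and gives up units whose private return 0.89 is below 1).
Deviating from 16 to 0 saves 16 dollars but forfeits the deviator's share of the drop in the security fund: 0.89 × 16 = 14.24.
So the deviation gain is 16 − 14.24 = 1.76, and the fine must be at least 1.76 dollars to wipe it out.

1.76 dollars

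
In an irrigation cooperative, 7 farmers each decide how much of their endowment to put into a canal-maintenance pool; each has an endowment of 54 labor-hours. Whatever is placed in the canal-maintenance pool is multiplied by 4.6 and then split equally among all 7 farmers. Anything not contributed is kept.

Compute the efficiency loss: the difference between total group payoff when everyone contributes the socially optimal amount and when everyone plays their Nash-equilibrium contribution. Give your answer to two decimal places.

Each contributed unit returns 4.6/7 = 0.6571 to its contributor — below 1 — so contributing 0 is dominant for every player. At the Nash equilibrium everyone keeps their 54, and the group total is 7 × 54 = 378.
Each contributed unit returns 4.600 to the group as a whole (0.6571 to each of 7 players), which exceeds 1, so the social optimum is full contribution: group total = 4.600 × 378 = 1738.80.
Efficiency loss = 1738.80 − 378 = 1360.80.

1360.80 labor-hours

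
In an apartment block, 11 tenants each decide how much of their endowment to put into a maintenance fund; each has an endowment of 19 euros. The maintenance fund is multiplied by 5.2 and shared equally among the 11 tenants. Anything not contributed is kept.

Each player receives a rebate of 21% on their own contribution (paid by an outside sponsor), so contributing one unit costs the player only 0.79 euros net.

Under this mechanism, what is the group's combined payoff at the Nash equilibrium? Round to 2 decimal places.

With the mechanism, a contributed unit returns (5.2/11) / 0.79 = 0.5984 per unit of net cost — still below 1 — so contributing 0 remains dominant for every player.
Everyone keeps their endowment and the group total is 11 × 19 = 209.

209.00 euros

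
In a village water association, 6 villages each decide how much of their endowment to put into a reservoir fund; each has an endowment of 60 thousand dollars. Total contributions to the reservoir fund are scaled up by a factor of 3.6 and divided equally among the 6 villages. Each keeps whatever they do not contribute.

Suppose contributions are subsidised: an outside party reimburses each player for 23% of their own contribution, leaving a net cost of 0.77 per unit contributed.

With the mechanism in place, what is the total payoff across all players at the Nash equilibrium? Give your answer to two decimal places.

With the mechanism, a contributed unit returns (3.6/6) / 0.77 = 0.7792 per unit of net cost — still below 1 — so contributing 0 remains dominant for every player.
Everyone keeps their endowment and the group total is 6 × 60 = 360.

360.00 thousand dollars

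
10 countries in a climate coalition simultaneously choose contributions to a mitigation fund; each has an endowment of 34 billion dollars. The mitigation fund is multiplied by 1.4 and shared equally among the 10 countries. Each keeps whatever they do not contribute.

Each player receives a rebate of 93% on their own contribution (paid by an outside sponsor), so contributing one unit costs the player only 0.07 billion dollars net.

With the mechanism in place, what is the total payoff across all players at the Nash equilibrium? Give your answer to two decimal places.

792.20 billion dollars

Under the mechanism each unit contributed yields (1.4/10) / 0.07 = 2.0000 back to its contributor per unit of net cost, which exceeds 1, making full contribution the dominant choice for everyone.
At the Nash equilibrium everyone contributes 34. Group total payoff = 10 × (34 × 0.93 + 1.4 × 34) = 792.20.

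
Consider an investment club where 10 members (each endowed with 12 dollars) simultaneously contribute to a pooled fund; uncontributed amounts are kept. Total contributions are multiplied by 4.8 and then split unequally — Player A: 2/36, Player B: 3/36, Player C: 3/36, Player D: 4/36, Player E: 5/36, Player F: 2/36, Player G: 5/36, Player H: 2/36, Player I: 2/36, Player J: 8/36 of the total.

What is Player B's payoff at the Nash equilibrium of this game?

Player j's private return per contributed unit is 4.8 × (j's share). Contributing is weakly dominant for j when that share is at least 1/4.8 = 0.2083, and contributing 0 is dominant otherwise.
Player J alone (share 8/36) is above the threshold, contributing 12; the remaining 9 contribute 0. Total contributed: 12.
Player B keeps 12 and receives 4.8 × 12 × 3/36 = 4.80 from the pooled fund, for a payoff of 16.80.

16.80 dollars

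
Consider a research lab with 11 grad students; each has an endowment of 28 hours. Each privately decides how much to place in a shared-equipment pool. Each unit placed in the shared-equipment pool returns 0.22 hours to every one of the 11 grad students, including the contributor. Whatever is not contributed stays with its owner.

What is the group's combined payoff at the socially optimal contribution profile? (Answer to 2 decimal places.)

Each contributed unit returns 2.420 to the group as a whole (0.22 to each of 11 players), which exceeds 1, so the social optimum is full contribution: group total = 2.420 × 308 = 745.36.

745.36 hours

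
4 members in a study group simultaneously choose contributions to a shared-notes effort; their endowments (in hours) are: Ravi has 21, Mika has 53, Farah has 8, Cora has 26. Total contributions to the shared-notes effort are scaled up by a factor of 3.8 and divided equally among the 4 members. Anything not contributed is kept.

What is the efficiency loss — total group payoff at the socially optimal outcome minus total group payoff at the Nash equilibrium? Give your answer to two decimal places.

302.40 hours

The private return per contributed unit is 3.8/4 = 0.9500 < 1 for every player regardless of endowment, so the Nash equilibrium is zero contribution and the group total is Σ E_j = 21 + 53 + 8 + 26 = 108.
Each contributed unit returns 3.800 to the group, so the social optimum is full contribution by everyone: group total = 3.800 × 108 = 410.40.
Efficiency loss = (3.800 − 1) × 108 = 302.40.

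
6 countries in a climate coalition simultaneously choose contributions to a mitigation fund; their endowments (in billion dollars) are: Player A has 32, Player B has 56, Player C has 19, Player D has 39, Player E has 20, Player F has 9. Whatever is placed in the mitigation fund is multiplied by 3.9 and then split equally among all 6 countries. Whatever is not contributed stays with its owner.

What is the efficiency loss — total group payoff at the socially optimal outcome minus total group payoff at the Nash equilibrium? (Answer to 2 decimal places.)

The private return per contributed unit is 3.9/6 = 0.6500 < 1 for every player regardless of endowment, so the Nash equilibrium is zero contribution and the group total is Σ E_j = 32 + 56 + 19 + 39 + 20 + 9 = 175.
Each contributed unit returns 3.900 to the group, so the social optimum is full contribution by everyone: group total = 3.900 × 175 = 682.50.
Efficiency loss = (3.900 − 1) × 175 = 507.50.

507.50 billion dollars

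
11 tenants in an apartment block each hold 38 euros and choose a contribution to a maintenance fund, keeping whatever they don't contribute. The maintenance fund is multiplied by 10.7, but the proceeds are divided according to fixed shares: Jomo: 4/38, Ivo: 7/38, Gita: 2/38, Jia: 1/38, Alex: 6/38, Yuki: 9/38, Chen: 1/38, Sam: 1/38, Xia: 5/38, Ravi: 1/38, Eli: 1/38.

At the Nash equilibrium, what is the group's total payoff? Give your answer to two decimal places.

2261.00 euros

A player with share s gets back 10.7·s per unit contributed, so full contribution is dominant for anyone with s > 1/10.7 = 0.0935 and zero contribution is dominant for anyone below.
The shares above 0.0935 belong to Jomo, Ivo, Alex, Yuki and Xia, contributing 38 each; the remaining 6 contribute 0. Total contributed: 190.
The maintenance fund pays out 10.7 × 190 = 2033.00 in total (split across the unequal shares, but the aggregate is all that matters for the group sum).
The 6 free-riders keep 38 each, adding 228. Group total = 228 + 2033.00 = 2261.00.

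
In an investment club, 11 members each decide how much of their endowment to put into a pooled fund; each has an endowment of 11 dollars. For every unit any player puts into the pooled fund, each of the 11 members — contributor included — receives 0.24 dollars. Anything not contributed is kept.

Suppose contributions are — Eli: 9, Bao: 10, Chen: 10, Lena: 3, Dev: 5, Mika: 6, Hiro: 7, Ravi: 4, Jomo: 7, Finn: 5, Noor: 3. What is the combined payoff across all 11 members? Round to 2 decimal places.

234.16 dollars

Total contributed: 9 + 10 + 10 + 3 + 5 + 6 + 7 + 4 + 7 + 5 + 3 = 69; total kept: 11 × 11 − 69 = 52.
The pooled fund pays out 0.24 × 11 × 69 = 182.16 in aggregate.
Group total = 52 + 182.16 = 234.16.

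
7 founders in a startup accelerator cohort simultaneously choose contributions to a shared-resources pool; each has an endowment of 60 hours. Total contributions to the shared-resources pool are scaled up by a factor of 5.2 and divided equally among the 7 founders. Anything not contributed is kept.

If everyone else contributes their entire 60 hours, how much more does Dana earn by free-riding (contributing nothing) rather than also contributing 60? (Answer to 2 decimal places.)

15.43 hours

Switching from a contribution of 60 to 0 lets Dana keep an extra 60 hours, but lowers the shared-resources pool by 60, which costs Dana their own share of that drop: 5.2/7 × 60 = 44.57.
Net gain = 60 − 44.57 = 15.43. The private return per contributed unit (0.7429) is below 1, so free-riding is indeed the best response regardless of what the others do.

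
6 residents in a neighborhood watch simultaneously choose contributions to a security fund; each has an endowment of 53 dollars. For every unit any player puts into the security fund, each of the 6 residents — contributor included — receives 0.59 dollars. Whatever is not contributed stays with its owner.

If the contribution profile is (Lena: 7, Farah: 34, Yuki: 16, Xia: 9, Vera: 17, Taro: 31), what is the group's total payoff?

Total contributed: 7 + 34 + 16 + 9 + 17 + 31 = 114; total kept: 6 × 53 − 114 = 204.
The security fund pays out 0.59 × 6 × 114 = 403.56 in aggregate.
Group total = 204 + 403.56 = 607.56.

607.56 dollars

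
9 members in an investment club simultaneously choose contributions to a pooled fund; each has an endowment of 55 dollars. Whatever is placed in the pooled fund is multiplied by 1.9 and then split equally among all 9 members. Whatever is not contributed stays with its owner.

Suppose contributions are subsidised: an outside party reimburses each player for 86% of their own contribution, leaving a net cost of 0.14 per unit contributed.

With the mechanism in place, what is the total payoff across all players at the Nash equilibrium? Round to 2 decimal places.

The effective private return per unit is now (1.9/9) / 0.14 = 1.5079 > 1, so every player's dominant strategy flips to full contribution.
So the Nash equilibrium is full contribution by all 9; the group earns 9 × (55 × 0.86 + 1.9 × 55) = 1366.20.

1366.20 dollars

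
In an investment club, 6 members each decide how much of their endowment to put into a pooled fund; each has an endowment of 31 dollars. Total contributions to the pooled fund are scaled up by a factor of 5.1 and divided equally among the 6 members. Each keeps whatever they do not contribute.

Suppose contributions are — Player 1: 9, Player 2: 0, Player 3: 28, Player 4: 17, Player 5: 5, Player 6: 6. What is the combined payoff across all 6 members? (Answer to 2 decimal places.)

452.50 dollars

Total contributed: 9 + 0 + 28 + 17 + 5 + 6 = 65; total kept: 6 × 31 − 65 = 121.
The pooled fund pays out 5.1 × 65 = 331.50 in aggregate.
Group total = 121 + 331.50 = 452.50.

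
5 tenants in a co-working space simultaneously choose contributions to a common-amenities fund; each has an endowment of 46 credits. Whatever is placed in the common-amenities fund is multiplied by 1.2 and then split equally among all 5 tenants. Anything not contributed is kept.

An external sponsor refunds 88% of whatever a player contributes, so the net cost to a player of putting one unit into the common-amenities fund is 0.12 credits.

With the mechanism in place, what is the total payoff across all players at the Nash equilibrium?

Under the mechanism each unit contributed yields (1.2/5) / 0.12 = 2.0000 back to its contributor per unit of net cost, which exceeds 1, making full contribution the dominant choice for everyone.
At the Nash equilibrium everyone contributes 46. Group total payoff = 5 × (46 × 0.88 + 1.2 × 46) = 478.40.

478.40 credits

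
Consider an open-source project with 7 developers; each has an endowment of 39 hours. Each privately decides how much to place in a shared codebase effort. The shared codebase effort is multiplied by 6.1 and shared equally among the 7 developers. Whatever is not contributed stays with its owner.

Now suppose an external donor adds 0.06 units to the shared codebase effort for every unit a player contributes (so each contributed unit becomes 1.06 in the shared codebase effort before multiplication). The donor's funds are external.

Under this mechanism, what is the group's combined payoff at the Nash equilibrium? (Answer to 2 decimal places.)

The effective private return is 6.1 × 1.06 / 7 = 0.9237, which is still under 1, so the mechanism doesn't change anyone's dominant strategy: zero contribution.
Everyone keeps their endowment and the group total is 7 × 39 = 273.

273.00 hours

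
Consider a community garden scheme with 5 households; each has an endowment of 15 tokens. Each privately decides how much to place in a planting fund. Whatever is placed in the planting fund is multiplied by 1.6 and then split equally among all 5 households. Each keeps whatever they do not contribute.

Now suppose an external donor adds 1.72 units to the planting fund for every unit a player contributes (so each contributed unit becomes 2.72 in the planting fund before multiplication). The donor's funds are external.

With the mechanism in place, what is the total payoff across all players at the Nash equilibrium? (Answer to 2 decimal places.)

75.00 tokens

The effective private return is 1.6 × 2.72 / 5 = 0.8704, which is still under 1, so the mechanism doesn't change anyone's dominant strategy: zero contribution.
At the Nash equilibrium no one contributes; group total payoff = 5 × 15 = 75.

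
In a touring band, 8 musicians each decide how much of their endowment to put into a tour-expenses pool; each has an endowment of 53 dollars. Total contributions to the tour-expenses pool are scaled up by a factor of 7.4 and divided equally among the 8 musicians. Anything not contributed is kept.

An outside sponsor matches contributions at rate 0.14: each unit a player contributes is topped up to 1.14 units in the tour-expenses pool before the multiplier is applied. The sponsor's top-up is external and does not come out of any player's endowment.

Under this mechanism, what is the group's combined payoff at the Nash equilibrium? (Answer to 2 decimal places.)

Under the mechanism each unit contributed yields 7.4 × 1.14 / 8 = 1.0545 back to its contributor per unit of net cost, which exceeds 1, making full contribution the dominant choice for everyone.
At the Nash equilibrium everyone contributes 53. Group total payoff = 7.4 × 1.14 × 424 = 3576.86.

3576.86 dollars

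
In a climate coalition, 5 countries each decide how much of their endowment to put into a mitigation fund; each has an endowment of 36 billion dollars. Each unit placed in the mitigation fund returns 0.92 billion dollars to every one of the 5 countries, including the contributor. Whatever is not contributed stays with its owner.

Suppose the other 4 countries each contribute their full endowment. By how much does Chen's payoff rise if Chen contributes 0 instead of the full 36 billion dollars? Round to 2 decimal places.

Switching from a contribution of 36 to 0 lets Chen keep an extra 36 billion dollars, but lowers the mitigation fund by 36, which costs Chen their own share of that drop: 0.92 × 36 = 33.12.
Net gain = 36 − 33.12 = 2.88. The private return per contributed unit (0.92) is below 1, so free-riding is indeed the best response regardless of what the others do.

2.88 billion dollars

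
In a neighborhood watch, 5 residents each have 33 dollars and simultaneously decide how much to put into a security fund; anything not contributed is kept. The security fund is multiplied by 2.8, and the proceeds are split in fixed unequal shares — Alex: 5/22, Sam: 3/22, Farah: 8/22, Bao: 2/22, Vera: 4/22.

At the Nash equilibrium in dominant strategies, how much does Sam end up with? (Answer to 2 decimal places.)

45.60 dollars

For player j, contributing a unit is worthwhile iff 2.8 × (j's share) ≥ 1, i.e. iff j's share is at least 0.3571.
Only Farah (8/22) clears that bar, contributing 33; the remaining 4 contribute 0. Total contributed: 33.
Sam keeps 33 and receives 2.8 × 33 × 3/22 = 12.60 from the security fund, for a payoff of 45.60.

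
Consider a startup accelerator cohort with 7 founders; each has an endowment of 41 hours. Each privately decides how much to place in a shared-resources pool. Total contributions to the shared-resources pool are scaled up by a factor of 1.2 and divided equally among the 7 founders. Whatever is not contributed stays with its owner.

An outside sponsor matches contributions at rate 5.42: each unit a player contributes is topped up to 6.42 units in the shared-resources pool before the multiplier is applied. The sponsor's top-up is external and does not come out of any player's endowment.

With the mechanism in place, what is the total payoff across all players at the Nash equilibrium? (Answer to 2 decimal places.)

2211.05 hours

The effective private return per unit is now 1.2 × 6.42 / 7 = 1.1006 > 1, so every player's dominant strategy flips to full contribution.
So the Nash equilibrium is full contribution by all 7; the group earns 1.2 × 6.42 × 287 = 2211.05.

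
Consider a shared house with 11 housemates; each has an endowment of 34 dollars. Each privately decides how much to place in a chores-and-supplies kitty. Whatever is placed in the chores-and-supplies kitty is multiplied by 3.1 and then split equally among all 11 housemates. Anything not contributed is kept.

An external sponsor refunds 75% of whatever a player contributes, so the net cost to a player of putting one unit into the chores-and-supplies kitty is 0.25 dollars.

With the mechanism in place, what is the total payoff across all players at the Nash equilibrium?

The effective private return per unit is now (3.1/11) / 0.25 = 1.1273 > 1, so every player's dominant strategy flips to full contribution.
So the Nash equilibrium is full contribution by all 11; the group earns 11 × (34 × 0.75 + 3.1 × 34) = 1439.90.

1439.90 dollars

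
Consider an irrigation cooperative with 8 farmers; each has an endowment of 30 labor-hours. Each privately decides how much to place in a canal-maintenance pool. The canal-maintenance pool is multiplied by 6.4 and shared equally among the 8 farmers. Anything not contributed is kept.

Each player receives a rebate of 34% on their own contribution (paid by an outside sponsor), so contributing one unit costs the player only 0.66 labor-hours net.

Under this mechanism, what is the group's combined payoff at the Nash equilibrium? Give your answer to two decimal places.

1617.60 labor-hours

The effective private return per unit is now (6.4/8) / 0.66 = 1.2121 > 1, so every player's dominant strategy flips to full contribution.
So the Nash equilibrium is full contribution by all 8; the group earns 8 × (30 × 0.34 + 6.4 × 30) = 1617.60.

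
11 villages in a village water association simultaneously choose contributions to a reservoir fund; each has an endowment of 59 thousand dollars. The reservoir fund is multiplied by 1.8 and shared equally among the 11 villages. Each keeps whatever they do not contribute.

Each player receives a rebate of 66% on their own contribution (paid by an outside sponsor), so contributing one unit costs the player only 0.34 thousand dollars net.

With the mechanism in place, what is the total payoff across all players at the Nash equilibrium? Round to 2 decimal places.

649.00 thousand dollars

Even with the mechanism, each unit contributed returns only (1.8/11) / 0.34 = 0.4813 per unit of net cost, so contributing nothing is still dominant.
At the Nash equilibrium no one contributes; group total payoff = 11 × 59 = 649.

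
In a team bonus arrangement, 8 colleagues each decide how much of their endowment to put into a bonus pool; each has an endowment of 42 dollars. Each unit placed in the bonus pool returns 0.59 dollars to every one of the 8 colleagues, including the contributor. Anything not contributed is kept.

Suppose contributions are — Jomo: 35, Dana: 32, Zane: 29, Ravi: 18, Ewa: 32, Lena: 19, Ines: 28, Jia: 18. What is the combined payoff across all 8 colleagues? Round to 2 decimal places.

Total contributed: 35 + 32 + 29 + 18 + 32 + 19 + 28 + 18 = 211; total kept: 8 × 42 − 211 = 125.
The bonus pool pays out 0.59 × 8 × 211 = 995.92 in aggregate.
Group total = 125 + 995.92 = 1120.92.

1120.92 dollars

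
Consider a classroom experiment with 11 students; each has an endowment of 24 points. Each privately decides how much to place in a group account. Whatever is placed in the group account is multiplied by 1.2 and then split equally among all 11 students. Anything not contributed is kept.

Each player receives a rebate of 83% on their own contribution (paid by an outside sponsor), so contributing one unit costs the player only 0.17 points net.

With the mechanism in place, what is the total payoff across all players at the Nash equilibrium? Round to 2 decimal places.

264.00 points

The effective private return is (1.2/11) / 0.17 = 0.6417, which is still under 1, so the mechanism doesn't change anyone's dominant strategy: zero contribution.
Everyone keeps their endowment and the group total is 11 × 24 = 264.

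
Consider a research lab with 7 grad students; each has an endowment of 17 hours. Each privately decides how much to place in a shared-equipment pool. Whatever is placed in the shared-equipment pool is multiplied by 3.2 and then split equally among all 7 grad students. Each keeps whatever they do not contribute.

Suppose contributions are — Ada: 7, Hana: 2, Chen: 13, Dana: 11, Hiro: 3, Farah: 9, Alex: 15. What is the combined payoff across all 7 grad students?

Total contributed: 7 + 2 + 13 + 11 + 3 + 9 + 15 = 60; total kept: 7 × 17 − 60 = 59.
The shared-equipment pool pays out 3.2 × 60 = 192.00 in aggregate.
Group total = 59 + 192.00 = 251.00.

251.00 hours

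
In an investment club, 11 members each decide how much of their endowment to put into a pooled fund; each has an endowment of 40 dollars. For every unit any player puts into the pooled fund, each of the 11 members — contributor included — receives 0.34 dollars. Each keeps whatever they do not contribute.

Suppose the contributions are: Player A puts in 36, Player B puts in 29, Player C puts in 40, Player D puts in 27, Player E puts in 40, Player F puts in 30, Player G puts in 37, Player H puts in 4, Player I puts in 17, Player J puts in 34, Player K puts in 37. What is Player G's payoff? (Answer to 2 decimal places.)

Total contributed: 36 + 29 + 40 + 27 + 40 + 30 + 37 + 4 + 17 + 34 + 37 = 331.
Each receives 0.34 × 331 = 112.54 from the pooled fund.
Player G keeps 40 − 37 = 3, so Player G's payoff is 3 + 112.54 = 115.54.

115.54 dollars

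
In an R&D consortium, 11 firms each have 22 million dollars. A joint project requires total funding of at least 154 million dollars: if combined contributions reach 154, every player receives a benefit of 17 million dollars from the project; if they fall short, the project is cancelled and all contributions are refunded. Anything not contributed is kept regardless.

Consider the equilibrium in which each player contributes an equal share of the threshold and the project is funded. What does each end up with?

25 million dollars

Equal share of the threshold: 154/11 = 14.
At this profile no one gains by cutting their contribution: any cut drops the total below 154, the project is cancelled, contributions are refunded, and the deviator ends with 22, which is less than 22 − 14 + 17 = 25. Contributing more than 14 just wastes the excess. So contributing exactly 14 is a best response.
Each player's payoff: 22 − 14 + 17 = 25.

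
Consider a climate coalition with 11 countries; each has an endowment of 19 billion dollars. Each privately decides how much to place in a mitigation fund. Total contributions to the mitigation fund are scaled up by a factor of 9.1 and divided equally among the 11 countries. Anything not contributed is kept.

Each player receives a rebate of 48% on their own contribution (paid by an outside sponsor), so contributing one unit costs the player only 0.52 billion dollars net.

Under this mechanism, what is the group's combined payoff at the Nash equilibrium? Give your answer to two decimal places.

The effective private return per unit is now (9.1/11) / 0.52 = 1.5909 > 1, so every player's dominant strategy flips to full contribution.
At the Nash equilibrium everyone contributes 19. Group total payoff = 11 × (19 × 0.48 + 9.1 × 19) = 2002.22.

2002.22 billion dollars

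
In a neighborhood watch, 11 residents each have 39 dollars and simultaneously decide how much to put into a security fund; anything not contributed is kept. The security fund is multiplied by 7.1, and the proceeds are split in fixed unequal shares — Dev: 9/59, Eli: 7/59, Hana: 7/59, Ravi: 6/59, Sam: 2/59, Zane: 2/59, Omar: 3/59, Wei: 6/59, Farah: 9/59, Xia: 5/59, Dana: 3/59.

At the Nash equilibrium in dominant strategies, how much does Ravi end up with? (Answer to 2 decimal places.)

Each unit j contributes comes back to j as 7.1 × (j's share), so j prefers to contribute only if that share exceeds 1/7.1 = 0.1408; otherwise keeping the unit dominates.
Dev and Farah clear that bar, contributing 39 each; the remaining 9 contribute 0. Total contributed: 78.
Ravi keeps 39 and receives 7.1 × 78 × 6/59 = 56.32 from the security fund, for a payoff of 95.32.

95.32 dollars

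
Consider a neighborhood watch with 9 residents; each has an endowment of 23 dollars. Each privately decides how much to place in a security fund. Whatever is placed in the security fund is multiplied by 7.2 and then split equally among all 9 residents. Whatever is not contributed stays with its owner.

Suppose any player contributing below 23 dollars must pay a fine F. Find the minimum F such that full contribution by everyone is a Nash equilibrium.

4.60 dollars

Given the others contribute fully, the best deviation is to contribute 0 (any partial contribution still incurs the fine and gives up units whose private return 0.8000 is below 1).
Deviating from 23 to 0 saves 23 dollars but forfeits the deviator's share of the drop in the security fund: 7.2/9 × 23 = 18.40.
So the deviation gain is 23 − 18.40 = 4.60, and the fine must be at least 4.60 dollars to wipe it out.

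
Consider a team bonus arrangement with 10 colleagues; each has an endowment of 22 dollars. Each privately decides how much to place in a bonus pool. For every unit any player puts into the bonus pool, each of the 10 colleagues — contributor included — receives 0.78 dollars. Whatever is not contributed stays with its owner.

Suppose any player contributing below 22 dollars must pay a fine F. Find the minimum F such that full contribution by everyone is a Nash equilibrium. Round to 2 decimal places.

Given the others contribute fully, the best deviation is to contribute 0 (any partial contribution still incurs the fine and gives up units whose private return 0.78 is below 1).
Deviating from 22 to 0 saves 22 dollars but forfeits the deviator's share of the drop in the bonus pool: 0.78 × 22 = 17.16.
So the deviation gain is 22 − 17.16 = 4.84, and the fine must be at least 4.84 dollars to wipe it out.

4.84 dollars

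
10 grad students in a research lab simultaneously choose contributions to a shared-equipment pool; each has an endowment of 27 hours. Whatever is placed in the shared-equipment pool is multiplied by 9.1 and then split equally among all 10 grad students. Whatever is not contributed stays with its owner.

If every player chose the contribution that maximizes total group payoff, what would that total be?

2457.00 hours

Each contributed unit returns 9.100 to the group as a whole (0.9100 to each of 10 players), which exceeds 1, so the social optimum is full contribution: group total = 9.100 × 270 = 2457.00.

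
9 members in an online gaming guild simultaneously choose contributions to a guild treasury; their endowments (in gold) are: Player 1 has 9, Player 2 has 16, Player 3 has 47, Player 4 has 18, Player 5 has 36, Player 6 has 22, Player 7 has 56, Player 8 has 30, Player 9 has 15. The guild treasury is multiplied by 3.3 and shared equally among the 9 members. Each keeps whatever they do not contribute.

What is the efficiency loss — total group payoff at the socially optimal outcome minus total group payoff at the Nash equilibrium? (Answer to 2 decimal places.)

572.70 gold

The private return per contributed unit is 3.3/9 = 0.3667 < 1 for every player regardless of endowment, so the Nash equilibrium is zero contribution and the group total is Σ E_j = 9 + 16 + 47 + 18 + 36 + 22 + 56 + 30 + 15 = 249.
Each contributed unit returns 3.300 to the group, so the social optimum is full contribution by everyone: group total = 3.300 × 249 = 821.70.
Efficiency loss = (3.300 − 1) × 249 = 572.70.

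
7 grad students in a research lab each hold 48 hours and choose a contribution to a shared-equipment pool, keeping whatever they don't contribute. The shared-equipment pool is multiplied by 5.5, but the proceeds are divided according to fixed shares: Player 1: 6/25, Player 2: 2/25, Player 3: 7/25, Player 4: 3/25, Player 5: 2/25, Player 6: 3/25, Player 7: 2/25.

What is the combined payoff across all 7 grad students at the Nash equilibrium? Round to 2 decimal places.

768.00 hours

Player j's private return per contributed unit is 5.5 × (j's share). Contributing is weakly dominant for j when that share is at least 1/5.5 = 0.1818, and contributing 0 is dominant otherwise.
The shares above 0.1818 belong to Player 1 and Player 3, contributing 48 each; the remaining 5 contribute 0. Total contributed: 96.
The shared-equipment pool pays out 5.5 × 96 = 528.00 in total (split across the unequal shares, but the aggregate is all that matters for the group sum).
The 5 free-riders keep 48 each, adding 240. Group total = 240 + 528.00 = 768.00.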